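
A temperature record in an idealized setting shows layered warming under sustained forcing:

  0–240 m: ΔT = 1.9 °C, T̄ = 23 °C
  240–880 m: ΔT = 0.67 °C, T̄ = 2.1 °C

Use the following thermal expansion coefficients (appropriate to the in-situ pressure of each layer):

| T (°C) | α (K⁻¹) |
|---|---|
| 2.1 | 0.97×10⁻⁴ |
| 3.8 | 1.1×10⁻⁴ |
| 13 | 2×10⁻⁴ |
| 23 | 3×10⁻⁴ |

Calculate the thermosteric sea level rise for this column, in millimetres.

178 mm of thermosteric rise

Layer 1 at 23 °C → α = 3×10⁻⁴ K⁻¹
Layer 2 at 2.1 °C → α = 0.97×10⁻⁴ K⁻¹
Layer 1: 240 × 3×10⁻⁴ × 1.9 = 0.13680 m
240–880 m: 0.97×10⁻⁴ × 0.67 × 640 = 0.0415936 m
Δh = 0.13680 + 0.0415936 = 0.1783936 m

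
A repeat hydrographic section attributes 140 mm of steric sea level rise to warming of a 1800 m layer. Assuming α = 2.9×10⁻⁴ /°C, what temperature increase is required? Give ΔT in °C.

0.27 °C

ΔT = Δh/(αH) = 0.14 / (2.9×10⁻⁴ × 1800) ≈ 0.2682 °C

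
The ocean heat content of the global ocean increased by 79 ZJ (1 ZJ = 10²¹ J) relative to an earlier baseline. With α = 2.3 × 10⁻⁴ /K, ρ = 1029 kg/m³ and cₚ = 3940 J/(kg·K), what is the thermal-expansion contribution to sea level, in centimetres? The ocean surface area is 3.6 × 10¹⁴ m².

about 1.2 cm

Per unit area: Q = 79×10²¹ / (3.6×10¹⁴) ≈ 2.194×10⁸ J/m²
Δh = αQ/(ρcₚ) = 2.3×10⁻⁴ × 2.194×10⁸ / (1029 × 3940) ≈ 0.012447 m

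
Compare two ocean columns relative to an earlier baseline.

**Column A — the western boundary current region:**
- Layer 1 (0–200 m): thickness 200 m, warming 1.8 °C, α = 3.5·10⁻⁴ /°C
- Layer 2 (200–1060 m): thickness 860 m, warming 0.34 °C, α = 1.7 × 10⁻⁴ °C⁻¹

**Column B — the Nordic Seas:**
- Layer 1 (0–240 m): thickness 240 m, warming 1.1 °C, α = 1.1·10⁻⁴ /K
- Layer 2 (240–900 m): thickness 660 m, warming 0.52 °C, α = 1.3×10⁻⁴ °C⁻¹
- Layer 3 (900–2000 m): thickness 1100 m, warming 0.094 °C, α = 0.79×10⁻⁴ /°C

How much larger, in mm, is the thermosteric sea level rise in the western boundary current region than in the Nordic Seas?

94 mm

A 200 × 3.5×10⁻⁴ × 1.8 = 0.12600 m
A 200–1060 m: 1.7×10⁻⁴ × 0.34 × 860 = 0.049708 m
A total: 0.175708 m
B 1.1×10⁻⁴ × 240 × 1.1 = 0.02904 m
B 240–900 m: 660 × 0.52 × 1.3×10⁻⁴ = 0.044616 m
B 0.094 × 1100 × 0.79×10⁻⁴ = 0.0081686 m
B total: 0.0818246 m
Difference: 0.175708 − 0.0818246 = 0.0938834 m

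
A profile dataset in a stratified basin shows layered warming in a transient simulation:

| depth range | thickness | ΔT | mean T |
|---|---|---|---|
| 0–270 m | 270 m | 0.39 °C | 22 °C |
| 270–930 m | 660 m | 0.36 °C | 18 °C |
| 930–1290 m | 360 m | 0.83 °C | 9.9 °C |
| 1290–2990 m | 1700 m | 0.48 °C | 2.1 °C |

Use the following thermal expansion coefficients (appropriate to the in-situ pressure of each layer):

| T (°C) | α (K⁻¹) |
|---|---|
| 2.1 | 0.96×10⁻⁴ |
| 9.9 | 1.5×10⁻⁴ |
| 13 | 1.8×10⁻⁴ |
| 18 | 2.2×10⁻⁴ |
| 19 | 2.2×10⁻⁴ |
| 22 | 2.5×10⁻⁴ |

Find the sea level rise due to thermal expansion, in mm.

Δh ≈ 202 mm

Layer 1 at 22 °C → α = 2.5×10⁻⁴ K⁻¹
Layer 2 at 18 °C → α = 2.2×10⁻⁴ K⁻¹
Layer 3 at 9.9 °C → α = 1.5×10⁻⁴ K⁻¹
Layer 4 at 2.1 °C → α = 0.96×10⁻⁴ K⁻¹
Layer 1: 0.39 × 270 × 2.5×10⁻⁴ = 0.026325 m
0.36 × 2.2×10⁻⁴ × 660 = 0.052272 m
930–1290 m: 360 × 1.5×10⁻⁴ × 0.83 = 0.04482 m
1290–2990 m: 0.96×10⁻⁴ × 0.48 × 1700 = 0.078336 m
Δh = 0.026325 + 0.052272 + 0.04482 + 0.078336 = 0.201753 m ≈ 202 mm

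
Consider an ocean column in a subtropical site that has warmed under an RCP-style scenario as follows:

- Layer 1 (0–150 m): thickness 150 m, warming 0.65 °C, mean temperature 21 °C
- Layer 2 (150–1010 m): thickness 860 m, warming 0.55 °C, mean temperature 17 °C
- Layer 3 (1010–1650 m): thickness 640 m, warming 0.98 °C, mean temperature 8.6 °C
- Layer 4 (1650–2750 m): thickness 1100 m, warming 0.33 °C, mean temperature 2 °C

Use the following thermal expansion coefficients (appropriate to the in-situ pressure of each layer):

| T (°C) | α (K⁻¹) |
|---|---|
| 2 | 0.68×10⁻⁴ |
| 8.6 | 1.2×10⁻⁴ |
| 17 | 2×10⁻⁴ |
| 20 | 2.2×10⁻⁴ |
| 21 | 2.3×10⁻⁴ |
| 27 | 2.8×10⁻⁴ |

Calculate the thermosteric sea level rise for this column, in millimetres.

Layer 1 at 21 °C → α = 2.3×10⁻⁴ K⁻¹
Layer 2 at 17 °C → α = 2×10⁻⁴ K⁻¹
Layer 3 at 8.6 °C → α = 1.2×10⁻⁴ K⁻¹
Layer 4 at 2 °C → α = 0.68×10⁻⁴ K⁻¹
0–150 m: 2.3×10⁻⁴ × 150 × 0.65 = 0.022425 m
Layer 2: 860 × 0.55 × 2×10⁻⁴ = 0.09460 m
640 × 0.98 × 1.2×10⁻⁴ = 0.075264 m
0.33 × 1100 × 0.68×10⁻⁴ = 0.024684 m
Δh = 0.022425 + 0.09460 + 0.075264 + 0.024684 = 0.216973 m

Δh = 217 mm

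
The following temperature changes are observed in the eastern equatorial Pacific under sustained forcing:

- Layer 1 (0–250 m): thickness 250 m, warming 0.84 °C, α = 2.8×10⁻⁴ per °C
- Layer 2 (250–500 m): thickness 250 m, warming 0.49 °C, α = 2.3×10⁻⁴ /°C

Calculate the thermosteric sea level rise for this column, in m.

about 0.087 m

0.84 × 2.8×10⁻⁴ × 250 = 0.05880 m
0.49 × 2.3×10⁻⁴ × 250 = 0.028175 m
Δh = 0.05880 + 0.028175 = 0.086975 m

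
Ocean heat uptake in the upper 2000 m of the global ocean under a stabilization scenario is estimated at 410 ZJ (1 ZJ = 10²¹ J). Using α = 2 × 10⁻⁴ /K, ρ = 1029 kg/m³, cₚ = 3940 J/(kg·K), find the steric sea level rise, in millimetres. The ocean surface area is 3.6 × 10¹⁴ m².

Δh ≈ 56.2 mm

Per unit area: Q = 410×10²¹ / (3.6×10¹⁴) ≈ 1.139×10⁹ J/m²
Δh = αQ/(ρcₚ) = 2×10⁻⁴ × 1.139×10⁹ / (1029 × 3940) ≈ 0.056188 m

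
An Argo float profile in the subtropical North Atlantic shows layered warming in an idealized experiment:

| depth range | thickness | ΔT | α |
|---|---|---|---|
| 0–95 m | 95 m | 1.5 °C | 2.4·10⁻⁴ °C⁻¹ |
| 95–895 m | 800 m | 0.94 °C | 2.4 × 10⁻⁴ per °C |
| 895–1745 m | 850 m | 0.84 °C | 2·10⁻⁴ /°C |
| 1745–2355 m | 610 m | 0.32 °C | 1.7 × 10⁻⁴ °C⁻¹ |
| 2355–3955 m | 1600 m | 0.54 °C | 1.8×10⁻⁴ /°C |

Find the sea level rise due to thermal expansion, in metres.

0–95 m: 2.4×10⁻⁴ × 1.5 × 95 = 0.03420 m
Layer 2: 0.94 × 800 × 2.4×10⁻⁴ = 0.18048 m
895–1745 m: 850 × 0.84 × 2×10⁻⁴ = 0.14280 m
1745–2355 m: 610 × 0.32 × 1.7×10⁻⁴ = 0.033184 m
Layer 5: 1600 × 0.54 × 1.8×10⁻⁴ = 0.15552 m
Δh = 0.03420 + 0.18048 + 0.14280 + 0.033184 + 0.15552 = 0.546184 m

Δh = 0.55 m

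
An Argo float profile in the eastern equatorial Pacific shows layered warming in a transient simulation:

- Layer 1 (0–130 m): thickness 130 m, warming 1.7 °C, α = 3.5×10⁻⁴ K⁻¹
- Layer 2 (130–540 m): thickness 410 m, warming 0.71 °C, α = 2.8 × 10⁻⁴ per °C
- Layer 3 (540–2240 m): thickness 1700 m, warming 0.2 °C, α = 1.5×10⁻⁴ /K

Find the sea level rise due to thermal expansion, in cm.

about 21 cm

Layer 1: 130 × 1.7 × 3.5×10⁻⁴ = 0.07735 m
410 × 0.71 × 2.8×10⁻⁴ = 0.081508 m
540–2240 m: 1.5×10⁻⁴ × 0.2 × 1700 = 0.05100 m
Δh = 0.07735 + 0.081508 + 0.05100 = 0.209858 m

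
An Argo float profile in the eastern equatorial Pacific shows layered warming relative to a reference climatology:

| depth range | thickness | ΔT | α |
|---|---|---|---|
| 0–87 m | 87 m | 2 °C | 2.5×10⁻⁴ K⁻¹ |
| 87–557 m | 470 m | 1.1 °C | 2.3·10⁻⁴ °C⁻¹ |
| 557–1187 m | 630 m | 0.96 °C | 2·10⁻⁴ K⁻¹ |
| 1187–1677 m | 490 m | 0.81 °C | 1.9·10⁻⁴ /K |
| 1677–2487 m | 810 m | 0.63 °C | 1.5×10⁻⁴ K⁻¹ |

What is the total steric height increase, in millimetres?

435 mm

Layer 1: 87 × 2.5×10⁻⁴ × 2 = 0.04350 m
Layer 2: 1.1 × 2.3×10⁻⁴ × 470 = 0.11891 m
557–1187 m: 0.96 × 2×10⁻⁴ × 630 = 0.12096 m
1187–1677 m: 0.81 × 1.9×10⁻⁴ × 490 = 0.075411 m
1677–2487 m: 810 × 1.5×10⁻⁴ × 0.63 = 0.076545 m
Δh = 0.04350 + 0.11891 + 0.12096 + 0.075411 + 0.076545 = 0.435326 m ≈ 435 mm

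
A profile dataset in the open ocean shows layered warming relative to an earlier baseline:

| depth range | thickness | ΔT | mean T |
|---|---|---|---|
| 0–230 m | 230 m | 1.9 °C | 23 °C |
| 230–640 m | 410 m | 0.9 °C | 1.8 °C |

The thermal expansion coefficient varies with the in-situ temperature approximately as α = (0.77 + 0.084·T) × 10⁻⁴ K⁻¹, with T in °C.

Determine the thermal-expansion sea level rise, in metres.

Δh ≈ 0.15 m

Layer 1: α = (0.77 + 0.084×23)×10⁻⁴ = 2.702×10⁻⁴ K⁻¹
Layer 2: α = (0.77 + 0.084×1.8)×10⁻⁴ = 0.9212×10⁻⁴ K⁻¹
230 × 2.702×10⁻⁴ × 1.9 = 0.1180774 m
410 × 0.9212×10⁻⁴ × 0.9 = 0.03399228 m
Δh = 0.1180774 + 0.03399228 = 0.15206968 m ≈ 0.15 m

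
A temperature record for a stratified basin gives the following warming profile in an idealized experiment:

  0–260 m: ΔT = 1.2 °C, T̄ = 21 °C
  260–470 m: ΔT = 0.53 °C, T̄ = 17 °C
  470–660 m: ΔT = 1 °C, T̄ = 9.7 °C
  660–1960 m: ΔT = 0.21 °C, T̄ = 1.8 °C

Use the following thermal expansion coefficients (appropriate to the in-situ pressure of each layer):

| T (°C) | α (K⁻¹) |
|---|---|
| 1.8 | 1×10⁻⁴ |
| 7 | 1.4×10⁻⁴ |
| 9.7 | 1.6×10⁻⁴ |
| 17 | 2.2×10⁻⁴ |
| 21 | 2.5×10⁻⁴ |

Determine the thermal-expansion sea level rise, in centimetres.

Layer 1 at 21 °C → α = 2.5×10⁻⁴ K⁻¹
Layer 2 at 17 °C → α = 2.2×10⁻⁴ K⁻¹
Layer 3 at 9.7 °C → α = 1.6×10⁻⁴ K⁻¹
Layer 4 at 1.8 °C → α = 1×10⁻⁴ K⁻¹
Layer 1: 1.2 × 260 × 2.5×10⁻⁴ = 0.07800 m
210 × 2.2×10⁻⁴ × 0.53 = 0.024486 m
Layer 3: 190 × 1.6×10⁻⁴ × 1 = 0.03040 m
0.21 × 1×10⁻⁴ × 1300 = 0.02730 m
Δh = 0.07800 + 0.024486 + 0.03040 + 0.02730 = 0.160186 m ≈ 16.0 cm

Δh ≈ 16.0 cm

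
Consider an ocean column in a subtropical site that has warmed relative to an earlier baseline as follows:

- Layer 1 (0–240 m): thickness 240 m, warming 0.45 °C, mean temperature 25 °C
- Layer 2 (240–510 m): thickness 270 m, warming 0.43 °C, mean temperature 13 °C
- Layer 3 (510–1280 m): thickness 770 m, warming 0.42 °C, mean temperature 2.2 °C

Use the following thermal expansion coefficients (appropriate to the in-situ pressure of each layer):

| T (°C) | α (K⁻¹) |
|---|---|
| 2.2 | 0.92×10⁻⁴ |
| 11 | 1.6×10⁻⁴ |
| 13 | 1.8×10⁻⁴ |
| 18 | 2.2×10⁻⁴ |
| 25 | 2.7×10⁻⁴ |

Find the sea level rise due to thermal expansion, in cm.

8.0 cm of thermosteric rise

Layer 1 at 25 °C → α = 2.7×10⁻⁴ K⁻¹
Layer 2 at 13 °C → α = 1.8×10⁻⁴ K⁻¹
Layer 3 at 2.2 °C → α = 0.92×10⁻⁴ K⁻¹
Layer 1: 240 × 0.45 × 2.7×10⁻⁴ = 0.02916 m
1.8×10⁻⁴ × 0.43 × 270 = 0.020898 m
510–1280 m: 770 × 0.92×10⁻⁴ × 0.42 = 0.0297528 m
Δh = 0.02916 + 0.020898 + 0.0297528 = 0.0798108 m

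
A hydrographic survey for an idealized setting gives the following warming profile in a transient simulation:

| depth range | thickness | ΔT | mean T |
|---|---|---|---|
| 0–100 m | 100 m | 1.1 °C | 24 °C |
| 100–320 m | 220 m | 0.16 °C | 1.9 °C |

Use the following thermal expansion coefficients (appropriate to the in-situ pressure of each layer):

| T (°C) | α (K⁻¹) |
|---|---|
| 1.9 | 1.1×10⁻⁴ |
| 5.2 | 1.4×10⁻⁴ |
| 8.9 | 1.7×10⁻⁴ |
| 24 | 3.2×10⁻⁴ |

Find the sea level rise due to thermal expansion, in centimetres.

Δh ≈ 3.91 cm

Layer 1 at 24 °C → α = 3.2×10⁻⁴ K⁻¹
Layer 2 at 1.9 °C → α = 1.1×10⁻⁴ K⁻¹
Layer 1: 100 × 3.2×10⁻⁴ × 1.1 = 0.03520 m
1.1×10⁻⁴ × 220 × 0.16 = 0.003872 m
Δh = 0.03520 + 0.003872 = 0.039072 m ≈ 3.91 cm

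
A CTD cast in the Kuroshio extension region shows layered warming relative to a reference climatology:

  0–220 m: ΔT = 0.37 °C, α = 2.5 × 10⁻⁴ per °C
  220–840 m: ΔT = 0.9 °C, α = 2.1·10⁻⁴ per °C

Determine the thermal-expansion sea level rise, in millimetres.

Layer 1: 0.37 × 2.5×10⁻⁴ × 220 = 0.02035 m
Layer 2: 620 × 2.1×10⁻⁴ × 0.9 = 0.11718 m
Δh = 0.02035 + 0.11718 = 0.13753 m

about 140 mm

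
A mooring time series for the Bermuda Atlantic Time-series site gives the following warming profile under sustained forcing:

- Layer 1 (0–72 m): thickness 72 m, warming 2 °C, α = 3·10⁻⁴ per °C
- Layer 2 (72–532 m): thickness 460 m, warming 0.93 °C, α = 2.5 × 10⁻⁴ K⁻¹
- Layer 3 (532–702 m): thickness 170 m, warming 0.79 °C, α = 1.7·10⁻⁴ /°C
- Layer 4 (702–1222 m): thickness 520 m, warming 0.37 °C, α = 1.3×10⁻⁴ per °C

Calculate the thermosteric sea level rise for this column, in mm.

198 mm

0–72 m: 72 × 3×10⁻⁴ × 2 = 0.04320 m
Layer 2: 460 × 2.5×10⁻⁴ × 0.93 = 0.10695 m
Layer 3: 1.7×10⁻⁴ × 0.79 × 170 = 0.022831 m
Layer 4: 520 × 1.3×10⁻⁴ × 0.37 = 0.025012 m
Δh = 0.04320 + 0.10695 + 0.022831 + 0.025012 = 0.197993 m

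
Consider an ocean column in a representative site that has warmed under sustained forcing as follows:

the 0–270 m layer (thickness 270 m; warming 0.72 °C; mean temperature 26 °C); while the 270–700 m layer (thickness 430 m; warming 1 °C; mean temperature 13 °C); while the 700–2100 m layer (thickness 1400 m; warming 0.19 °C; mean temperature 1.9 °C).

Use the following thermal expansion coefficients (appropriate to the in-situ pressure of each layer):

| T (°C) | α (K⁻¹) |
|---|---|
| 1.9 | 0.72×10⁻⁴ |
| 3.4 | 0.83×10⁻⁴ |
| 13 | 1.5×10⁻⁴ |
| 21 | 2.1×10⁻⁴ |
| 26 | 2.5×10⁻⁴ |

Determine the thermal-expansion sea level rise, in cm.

Δh = 13 cm

Layer 1 at 26 °C → α = 2.5×10⁻⁴ K⁻¹
Layer 2 at 13 °C → α = 1.5×10⁻⁴ K⁻¹
Layer 3 at 1.9 °C → α = 0.72×10⁻⁴ K⁻¹
270 × 2.5×10⁻⁴ × 0.72 = 0.04860 m
270–700 m: 1.5×10⁻⁴ × 1 × 430 = 0.06450 m
1400 × 0.19 × 0.72×10⁻⁴ = 0.019152 m
Δh = 0.04860 + 0.06450 + 0.019152 = 0.132252 m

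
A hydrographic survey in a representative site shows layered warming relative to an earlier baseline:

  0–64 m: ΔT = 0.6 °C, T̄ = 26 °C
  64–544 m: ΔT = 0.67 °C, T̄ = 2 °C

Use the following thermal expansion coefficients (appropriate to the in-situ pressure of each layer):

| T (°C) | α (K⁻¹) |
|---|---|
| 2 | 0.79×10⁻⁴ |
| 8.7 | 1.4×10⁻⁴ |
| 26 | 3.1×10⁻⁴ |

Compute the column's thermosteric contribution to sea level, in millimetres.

37.3 mm

Layer 1 at 26 °C → α = 3.1×10⁻⁴ K⁻¹
Layer 2 at 2 °C → α = 0.79×10⁻⁴ K⁻¹
0.6 × 64 × 3.1×10⁻⁴ = 0.011904 m
Layer 2: 480 × 0.67 × 0.79×10⁻⁴ = 0.0254064 m
Δh = 0.011904 + 0.0254064 = 0.0373104 m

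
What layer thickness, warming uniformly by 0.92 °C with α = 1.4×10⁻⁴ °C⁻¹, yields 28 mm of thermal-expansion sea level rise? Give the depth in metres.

H = Δh/(αΔT) = 0.028 / (1.4×10⁻⁴ × 0.92) ≈ 217.4 m

about 220 m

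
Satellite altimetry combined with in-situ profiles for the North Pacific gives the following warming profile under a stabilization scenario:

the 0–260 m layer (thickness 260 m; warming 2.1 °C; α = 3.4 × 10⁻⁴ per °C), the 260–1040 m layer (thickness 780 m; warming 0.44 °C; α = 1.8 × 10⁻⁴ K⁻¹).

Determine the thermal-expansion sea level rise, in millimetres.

0–260 m: 260 × 3.4×10⁻⁴ × 2.1 = 0.18564 m
1.8×10⁻⁴ × 0.44 × 780 = 0.061776 m
Δh = 0.18564 + 0.061776 = 0.247416 m

Δh ≈ 250 mm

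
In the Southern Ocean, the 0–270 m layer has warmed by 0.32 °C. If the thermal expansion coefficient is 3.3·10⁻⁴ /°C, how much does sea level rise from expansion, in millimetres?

28.5 mm of thermosteric rise

Δh = αΔT·H = 3.3×10⁻⁴ × 0.32 × 270 = 0.028512 m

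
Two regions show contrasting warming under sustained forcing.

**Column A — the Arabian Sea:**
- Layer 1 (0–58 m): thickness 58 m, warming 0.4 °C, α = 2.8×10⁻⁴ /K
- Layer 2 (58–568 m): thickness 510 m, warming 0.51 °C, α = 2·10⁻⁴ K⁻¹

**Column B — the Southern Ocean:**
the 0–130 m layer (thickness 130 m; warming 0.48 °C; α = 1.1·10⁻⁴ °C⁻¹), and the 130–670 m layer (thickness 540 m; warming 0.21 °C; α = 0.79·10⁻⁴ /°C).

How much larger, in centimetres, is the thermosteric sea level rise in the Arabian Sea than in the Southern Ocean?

A 0–58 m: 58 × 2.8×10⁻⁴ × 0.4 = 0.006496 m
A Layer 2: 510 × 2×10⁻⁴ × 0.51 = 0.05202 m
A total: 0.058516 m
B 1.1×10⁻⁴ × 0.48 × 130 = 0.006864 m
B 130–670 m: 0.21 × 0.79×10⁻⁴ × 540 = 0.0089586 m
B total: 0.0158226 m
Difference: 0.058516 − 0.0158226 = 0.0426934 m

Δh_A − Δh_B ≈ 4.27 cm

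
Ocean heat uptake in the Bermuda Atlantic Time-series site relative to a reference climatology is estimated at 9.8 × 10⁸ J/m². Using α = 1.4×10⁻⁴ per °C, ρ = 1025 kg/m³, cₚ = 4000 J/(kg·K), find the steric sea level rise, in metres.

Δh = 0.0335 m

Δh = αQ/(ρcₚ) = 1.4×10⁻⁴ × 9.8×10⁸ / (1025 × 4000) ≈ 0.033463 m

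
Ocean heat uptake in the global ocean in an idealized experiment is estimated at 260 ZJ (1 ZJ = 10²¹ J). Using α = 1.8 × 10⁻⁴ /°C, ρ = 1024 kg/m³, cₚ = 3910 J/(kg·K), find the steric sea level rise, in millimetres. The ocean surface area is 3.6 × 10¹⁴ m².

Per unit area: Q = 260×10²¹ / (3.6×10¹⁴) ≈ 7.222×10⁸ J/m²
Δh = αQ/(ρcₚ) = 1.8×10⁻⁴ × 7.222×10⁸ / (1024 × 3910) ≈ 0.032468 m

about 32 mm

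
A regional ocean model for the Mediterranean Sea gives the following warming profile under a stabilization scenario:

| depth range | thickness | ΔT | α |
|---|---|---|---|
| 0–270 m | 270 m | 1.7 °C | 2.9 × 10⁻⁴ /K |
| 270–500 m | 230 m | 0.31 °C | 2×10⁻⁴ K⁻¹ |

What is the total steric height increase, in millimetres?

270 × 1.7 × 2.9×10⁻⁴ = 0.13311 m
Layer 2: 230 × 0.31 × 2×10⁻⁴ = 0.01426 m
Δh = 0.13311 + 0.01426 = 0.14737 m

147 mm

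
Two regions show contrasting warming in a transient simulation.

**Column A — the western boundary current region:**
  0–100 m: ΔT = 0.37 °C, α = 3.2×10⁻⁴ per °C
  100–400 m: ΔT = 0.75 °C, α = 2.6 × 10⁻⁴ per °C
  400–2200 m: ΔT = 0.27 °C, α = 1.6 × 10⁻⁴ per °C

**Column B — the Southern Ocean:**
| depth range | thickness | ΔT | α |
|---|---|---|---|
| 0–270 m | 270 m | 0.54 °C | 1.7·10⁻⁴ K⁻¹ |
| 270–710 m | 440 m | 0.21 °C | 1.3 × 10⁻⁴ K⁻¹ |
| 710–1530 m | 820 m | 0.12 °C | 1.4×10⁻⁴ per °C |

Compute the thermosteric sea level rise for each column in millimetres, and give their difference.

Δh_A ≈ 150 mm, Δh_B ≈ 51 mm; difference ≈ 98 mm

A 0–100 m: 100 × 0.37 × 3.2×10⁻⁴ = 0.01184 m
A 100–400 m: 0.75 × 300 × 2.6×10⁻⁴ = 0.05850 m
A Layer 3: 1.6×10⁻⁴ × 1800 × 0.27 = 0.07776 m
A total: 0.14810 m
B 0–270 m: 0.54 × 1.7×10⁻⁴ × 270 = 0.024786 m
B Layer 2: 1.3×10⁻⁴ × 440 × 0.21 = 0.012012 m
B 820 × 1.4×10⁻⁴ × 0.12 = 0.013776 m
B total: 0.050574 m
Difference: 0.14810 − 0.050574 = 0.097526 m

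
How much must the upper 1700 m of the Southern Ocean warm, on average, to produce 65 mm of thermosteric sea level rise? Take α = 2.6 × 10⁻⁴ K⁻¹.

ΔT = Δh/(αH) = 0.065 / (2.6×10⁻⁴ × 1700) ≈ 0.1471 K

about 0.147 K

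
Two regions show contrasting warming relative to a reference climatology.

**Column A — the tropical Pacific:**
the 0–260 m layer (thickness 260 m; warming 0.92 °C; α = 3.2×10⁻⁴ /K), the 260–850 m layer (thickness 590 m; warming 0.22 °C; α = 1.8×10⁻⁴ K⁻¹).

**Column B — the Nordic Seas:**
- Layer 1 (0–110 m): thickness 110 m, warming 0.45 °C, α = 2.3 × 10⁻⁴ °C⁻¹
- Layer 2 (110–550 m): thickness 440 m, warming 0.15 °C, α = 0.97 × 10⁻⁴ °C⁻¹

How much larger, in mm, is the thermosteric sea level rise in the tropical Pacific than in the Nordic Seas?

82 mm

A 0–260 m: 260 × 0.92 × 3.2×10⁻⁴ = 0.076544 m
A Layer 2: 590 × 0.22 × 1.8×10⁻⁴ = 0.023364 m
A total: 0.099908 m
B 110 × 2.3×10⁻⁴ × 0.45 = 0.011385 m
B 0.15 × 440 × 0.97×10⁻⁴ = 0.006402 m
B total: 0.017787 m
Difference: 0.099908 − 0.017787 = 0.082121 m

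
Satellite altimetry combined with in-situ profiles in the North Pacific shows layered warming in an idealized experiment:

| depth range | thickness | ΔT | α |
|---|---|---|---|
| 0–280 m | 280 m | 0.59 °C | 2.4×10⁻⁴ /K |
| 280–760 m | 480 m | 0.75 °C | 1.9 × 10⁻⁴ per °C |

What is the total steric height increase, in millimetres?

0–280 m: 0.59 × 2.4×10⁻⁴ × 280 = 0.039648 m
280–760 m: 0.75 × 480 × 1.9×10⁻⁴ = 0.06840 m
Δh = 0.039648 + 0.06840 = 0.108048 m ≈ 108 mm

108 mm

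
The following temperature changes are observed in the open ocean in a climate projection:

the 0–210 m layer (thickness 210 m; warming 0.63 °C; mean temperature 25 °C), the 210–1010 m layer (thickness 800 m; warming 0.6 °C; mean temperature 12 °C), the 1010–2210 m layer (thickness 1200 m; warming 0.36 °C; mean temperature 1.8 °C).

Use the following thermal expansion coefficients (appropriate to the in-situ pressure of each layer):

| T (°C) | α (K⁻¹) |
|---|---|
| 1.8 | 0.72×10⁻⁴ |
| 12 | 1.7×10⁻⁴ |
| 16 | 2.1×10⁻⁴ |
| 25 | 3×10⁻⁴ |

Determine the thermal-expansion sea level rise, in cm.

Layer 1 at 25 °C → α = 3×10⁻⁴ K⁻¹
Layer 2 at 12 °C → α = 1.7×10⁻⁴ K⁻¹
Layer 3 at 1.8 °C → α = 0.72×10⁻⁴ K⁻¹
0–210 m: 210 × 0.63 × 3×10⁻⁴ = 0.03969 m
1.7×10⁻⁴ × 0.6 × 800 = 0.08160 m
Layer 3: 0.72×10⁻⁴ × 0.36 × 1200 = 0.031104 m
Δh = 0.03969 + 0.08160 + 0.031104 = 0.152394 m ≈ 15.2 cm

Δh = 15.2 cm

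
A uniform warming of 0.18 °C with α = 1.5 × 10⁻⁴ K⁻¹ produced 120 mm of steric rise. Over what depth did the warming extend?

H = Δh/(αΔT) = 0.12 / (1.5×10⁻⁴ × 0.18) ≈ 4444 m

about 4440 m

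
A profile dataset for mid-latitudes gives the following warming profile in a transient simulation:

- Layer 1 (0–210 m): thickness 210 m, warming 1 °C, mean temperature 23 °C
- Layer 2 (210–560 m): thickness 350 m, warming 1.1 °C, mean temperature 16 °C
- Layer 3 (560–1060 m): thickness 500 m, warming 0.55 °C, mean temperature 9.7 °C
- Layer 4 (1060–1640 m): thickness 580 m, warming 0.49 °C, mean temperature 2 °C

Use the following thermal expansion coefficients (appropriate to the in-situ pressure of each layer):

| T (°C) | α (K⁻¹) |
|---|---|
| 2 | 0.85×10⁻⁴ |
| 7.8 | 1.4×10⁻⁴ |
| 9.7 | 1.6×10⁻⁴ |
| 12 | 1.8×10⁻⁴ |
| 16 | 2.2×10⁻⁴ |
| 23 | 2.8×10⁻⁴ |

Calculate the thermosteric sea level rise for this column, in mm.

about 210 mm

Layer 1 at 23 °C → α = 2.8×10⁻⁴ K⁻¹
Layer 2 at 16 °C → α = 2.2×10⁻⁴ K⁻¹
Layer 3 at 9.7 °C → α = 1.6×10⁻⁴ K⁻¹
Layer 4 at 2 °C → α = 0.85×10⁻⁴ K⁻¹
210 × 2.8×10⁻⁴ × 1 = 0.05880 m
210–560 m: 1.1 × 350 × 2.2×10⁻⁴ = 0.08470 m
500 × 0.55 × 1.6×10⁻⁴ = 0.04400 m
Layer 4: 0.85×10⁻⁴ × 0.49 × 580 = 0.024157 m
Δh = 0.05880 + 0.08470 + 0.04400 + 0.024157 = 0.211657 m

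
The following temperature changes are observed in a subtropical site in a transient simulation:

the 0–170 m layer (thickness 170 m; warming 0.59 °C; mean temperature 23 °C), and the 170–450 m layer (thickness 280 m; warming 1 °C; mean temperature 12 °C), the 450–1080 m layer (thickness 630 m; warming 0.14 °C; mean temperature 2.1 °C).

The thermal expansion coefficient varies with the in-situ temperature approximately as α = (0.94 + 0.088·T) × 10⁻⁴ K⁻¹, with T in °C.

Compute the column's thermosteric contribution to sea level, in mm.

Layer 1: α = (0.94 + 0.088×23)×10⁻⁴ = 2.964×10⁻⁴ K⁻¹
Layer 2: α = (0.94 + 0.088×12)×10⁻⁴ = 1.996×10⁻⁴ K⁻¹
Layer 3: α = (0.94 + 0.088×2.1)×10⁻⁴ = 1.1248×10⁻⁴ K⁻¹
0–170 m: 170 × 0.59 × 2.964×10⁻⁴ = 0.02972892 m
Layer 2: 1.996×10⁻⁴ × 280 × 1 = 0.055888 m
450–1080 m: 630 × 1.1248×10⁻⁴ × 0.14 = 0.009920736 m
Δh = 0.02972892 + 0.055888 + 0.009920736 = 0.095537656 m

Δh = 95.5 mm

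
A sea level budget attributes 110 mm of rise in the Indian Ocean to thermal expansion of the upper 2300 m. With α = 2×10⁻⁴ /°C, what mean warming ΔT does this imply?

ΔT = Δh/(αH) = 0.11 / (2×10⁻⁴ × 2300) ≈ 0.2391 K

0.24 K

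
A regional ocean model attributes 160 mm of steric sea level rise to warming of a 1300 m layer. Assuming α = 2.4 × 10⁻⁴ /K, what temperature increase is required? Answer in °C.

about 0.51 °C

ΔT = Δh/(αH) = 0.16 / (2.4×10⁻⁴ × 1300) ≈ 0.5128 °C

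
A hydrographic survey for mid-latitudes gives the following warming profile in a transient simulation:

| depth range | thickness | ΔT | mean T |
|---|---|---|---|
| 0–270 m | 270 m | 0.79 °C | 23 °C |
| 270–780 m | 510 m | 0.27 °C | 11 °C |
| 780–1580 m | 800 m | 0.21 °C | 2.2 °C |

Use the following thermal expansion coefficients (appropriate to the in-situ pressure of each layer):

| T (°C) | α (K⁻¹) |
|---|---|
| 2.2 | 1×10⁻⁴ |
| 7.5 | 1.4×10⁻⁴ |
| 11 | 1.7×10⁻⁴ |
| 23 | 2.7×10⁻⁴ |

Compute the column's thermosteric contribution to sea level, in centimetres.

Layer 1 at 23 °C → α = 2.7×10⁻⁴ K⁻¹
Layer 2 at 11 °C → α = 1.7×10⁻⁴ K⁻¹
Layer 3 at 2.2 °C → α = 1×10⁻⁴ K⁻¹
Layer 1: 2.7×10⁻⁴ × 0.79 × 270 = 0.057591 m
270–780 m: 0.27 × 1.7×10⁻⁴ × 510 = 0.023409 m
Layer 3: 0.21 × 800 × 1×10⁻⁴ = 0.01680 m
Δh = 0.057591 + 0.023409 + 0.01680 = 0.09780 m

Δh ≈ 9.78 cm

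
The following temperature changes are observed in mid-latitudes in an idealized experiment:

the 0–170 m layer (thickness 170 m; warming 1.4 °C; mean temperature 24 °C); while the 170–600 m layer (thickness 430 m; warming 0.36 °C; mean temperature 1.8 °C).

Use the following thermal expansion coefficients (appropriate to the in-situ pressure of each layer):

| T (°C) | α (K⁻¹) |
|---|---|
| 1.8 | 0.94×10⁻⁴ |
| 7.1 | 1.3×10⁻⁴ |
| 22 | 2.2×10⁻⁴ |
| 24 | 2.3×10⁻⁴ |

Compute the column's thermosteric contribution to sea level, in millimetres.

Layer 1 at 24 °C → α = 2.3×10⁻⁴ K⁻¹
Layer 2 at 1.8 °C → α = 0.94×10⁻⁴ K⁻¹
170 × 2.3×10⁻⁴ × 1.4 = 0.05474 m
Layer 2: 0.94×10⁻⁴ × 430 × 0.36 = 0.0145512 m
Δh = 0.05474 + 0.0145512 = 0.0692912 m

69.3 mm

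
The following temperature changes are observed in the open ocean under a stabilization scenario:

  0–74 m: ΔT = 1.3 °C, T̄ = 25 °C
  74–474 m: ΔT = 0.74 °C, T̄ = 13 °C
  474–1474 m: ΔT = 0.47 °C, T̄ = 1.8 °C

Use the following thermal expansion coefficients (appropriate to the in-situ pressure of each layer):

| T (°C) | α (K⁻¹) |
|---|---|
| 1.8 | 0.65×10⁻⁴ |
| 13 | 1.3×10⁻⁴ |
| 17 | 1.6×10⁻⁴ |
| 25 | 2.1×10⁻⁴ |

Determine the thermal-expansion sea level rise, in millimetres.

Layer 1 at 25 °C → α = 2.1×10⁻⁴ K⁻¹
Layer 2 at 13 °C → α = 1.3×10⁻⁴ K⁻¹
Layer 3 at 1.8 °C → α = 0.65×10⁻⁴ K⁻¹
Layer 1: 1.3 × 2.1×10⁻⁴ × 74 = 0.020202 m
0.74 × 400 × 1.3×10⁻⁴ = 0.03848 m
1000 × 0.65×10⁻⁴ × 0.47 = 0.03055 m
Δh = 0.020202 + 0.03848 + 0.03055 = 0.089232 m ≈ 89.2 mm

89.2 mm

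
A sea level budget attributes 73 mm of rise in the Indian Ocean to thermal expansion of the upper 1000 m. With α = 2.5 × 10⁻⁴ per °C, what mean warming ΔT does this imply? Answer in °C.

ΔT = Δh/(αH) = 0.073 / (2.5×10⁻⁴ × 1000) = 0.2920 °C

ΔT ≈ 0.29 °C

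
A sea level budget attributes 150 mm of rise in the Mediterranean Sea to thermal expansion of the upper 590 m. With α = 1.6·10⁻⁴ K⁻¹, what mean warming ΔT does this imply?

1.6 K

ΔT = Δh/(αH) = 0.15 / (1.6×10⁻⁴ × 590) ≈ 1.589 K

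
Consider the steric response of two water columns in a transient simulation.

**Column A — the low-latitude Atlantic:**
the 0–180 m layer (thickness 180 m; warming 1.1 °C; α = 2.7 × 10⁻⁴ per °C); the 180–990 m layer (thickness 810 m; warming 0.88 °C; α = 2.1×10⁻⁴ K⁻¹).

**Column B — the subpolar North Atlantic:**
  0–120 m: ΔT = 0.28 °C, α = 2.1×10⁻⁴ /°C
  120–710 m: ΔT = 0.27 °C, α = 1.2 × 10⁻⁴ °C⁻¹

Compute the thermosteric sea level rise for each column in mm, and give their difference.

Δh_A ≈ 200 mm, Δh_B ≈ 26 mm; difference ≈ 180 mm

A Layer 1: 180 × 1.1 × 2.7×10⁻⁴ = 0.05346 m
A 180–990 m: 810 × 2.1×10⁻⁴ × 0.88 = 0.149688 m
A total: 0.203148 m
B 0.28 × 120 × 2.1×10⁻⁴ = 0.007056 m
B Layer 2: 1.2×10⁻⁴ × 0.27 × 590 = 0.019116 m
B total: 0.026172 m
Difference: 0.203148 − 0.026172 = 0.176976 m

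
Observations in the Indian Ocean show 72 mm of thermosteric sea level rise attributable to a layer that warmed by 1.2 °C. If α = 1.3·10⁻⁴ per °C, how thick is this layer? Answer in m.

about 462 m

H = Δh/(αΔT) = 0.072 / (1.3×10⁻⁴ × 1.2) ≈ 461.5 m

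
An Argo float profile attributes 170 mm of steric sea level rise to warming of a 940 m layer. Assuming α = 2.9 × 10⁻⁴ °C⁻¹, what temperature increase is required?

ΔT = Δh/(αH) = 0.17 / (2.9×10⁻⁴ × 940) ≈ 0.6236 °C

0.62 °C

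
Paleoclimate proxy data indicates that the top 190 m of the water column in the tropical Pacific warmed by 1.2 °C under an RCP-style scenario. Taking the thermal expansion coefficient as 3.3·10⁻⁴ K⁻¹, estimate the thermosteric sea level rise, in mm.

Δh ≈ 75.2 mm

Δh = αΔT·H = 3.3×10⁻⁴ × 1.2 × 190 = 0.07524 m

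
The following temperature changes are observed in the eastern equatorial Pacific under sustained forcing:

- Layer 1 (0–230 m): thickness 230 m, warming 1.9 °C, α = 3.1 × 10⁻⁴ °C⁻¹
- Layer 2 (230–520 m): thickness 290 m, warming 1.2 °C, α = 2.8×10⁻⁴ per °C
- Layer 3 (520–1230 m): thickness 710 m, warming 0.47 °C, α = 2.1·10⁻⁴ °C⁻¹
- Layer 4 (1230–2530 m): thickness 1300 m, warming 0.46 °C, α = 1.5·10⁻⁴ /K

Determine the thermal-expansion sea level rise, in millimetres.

Layer 1: 1.9 × 3.1×10⁻⁴ × 230 = 0.13547 m
290 × 2.8×10⁻⁴ × 1.2 = 0.09744 m
520–1230 m: 710 × 2.1×10⁻⁴ × 0.47 = 0.070077 m
1.5×10⁻⁴ × 0.46 × 1300 = 0.08970 m
Δh = 0.13547 + 0.09744 + 0.070077 + 0.08970 = 0.392687 m

393 mm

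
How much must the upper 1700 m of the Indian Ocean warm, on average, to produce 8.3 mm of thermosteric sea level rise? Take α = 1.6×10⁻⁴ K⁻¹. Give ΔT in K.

ΔT = Δh/(αH) = 0.0083 / (1.6×10⁻⁴ × 1700) ≈ 0.03051 K

0.0305 K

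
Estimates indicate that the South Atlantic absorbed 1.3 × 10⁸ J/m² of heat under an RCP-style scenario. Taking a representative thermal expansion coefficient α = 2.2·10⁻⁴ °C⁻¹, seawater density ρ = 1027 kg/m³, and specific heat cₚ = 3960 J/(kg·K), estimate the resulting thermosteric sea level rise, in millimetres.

Δh = αQ/(ρcₚ) = 2.2×10⁻⁴ × 1.3×10⁸ / (1027 × 3960) ≈ 0.0070323 m

about 7.03 mm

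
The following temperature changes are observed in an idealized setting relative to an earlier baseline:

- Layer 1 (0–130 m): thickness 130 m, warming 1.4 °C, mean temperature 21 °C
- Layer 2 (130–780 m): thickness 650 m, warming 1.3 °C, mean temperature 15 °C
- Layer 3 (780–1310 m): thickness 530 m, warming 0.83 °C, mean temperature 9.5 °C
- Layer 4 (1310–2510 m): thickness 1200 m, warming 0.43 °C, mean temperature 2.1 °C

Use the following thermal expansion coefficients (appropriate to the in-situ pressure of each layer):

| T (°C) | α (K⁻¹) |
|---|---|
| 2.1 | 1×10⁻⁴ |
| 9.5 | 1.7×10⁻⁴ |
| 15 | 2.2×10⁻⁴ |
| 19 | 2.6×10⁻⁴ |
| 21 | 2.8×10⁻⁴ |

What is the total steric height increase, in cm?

Δh ≈ 36.3 cm

Layer 1 at 21 °C → α = 2.8×10⁻⁴ K⁻¹
Layer 2 at 15 °C → α = 2.2×10⁻⁴ K⁻¹
Layer 3 at 9.5 °C → α = 1.7×10⁻⁴ K⁻¹
Layer 4 at 2.1 °C → α = 1×10⁻⁴ K⁻¹
2.8×10⁻⁴ × 1.4 × 130 = 0.05096 m
130–780 m: 2.2×10⁻⁴ × 1.3 × 650 = 0.18590 m
1.7×10⁻⁴ × 0.83 × 530 = 0.074783 m
1200 × 1×10⁻⁴ × 0.43 = 0.05160 m
Δh = 0.05096 + 0.18590 + 0.074783 + 0.05160 = 0.363243 m ≈ 36.3 cm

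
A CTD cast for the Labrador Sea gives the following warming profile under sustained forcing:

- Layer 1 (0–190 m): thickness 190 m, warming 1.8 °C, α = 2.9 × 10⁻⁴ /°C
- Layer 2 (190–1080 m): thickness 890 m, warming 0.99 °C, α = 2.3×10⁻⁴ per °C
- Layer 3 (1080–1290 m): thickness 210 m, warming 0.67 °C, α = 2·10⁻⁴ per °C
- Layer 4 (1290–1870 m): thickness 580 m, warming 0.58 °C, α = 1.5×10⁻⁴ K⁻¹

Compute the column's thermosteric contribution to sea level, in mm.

2.9×10⁻⁴ × 1.8 × 190 = 0.09918 m
Layer 2: 2.3×10⁻⁴ × 0.99 × 890 = 0.202653 m
210 × 0.67 × 2×10⁻⁴ = 0.02814 m
0.58 × 580 × 1.5×10⁻⁴ = 0.05046 m
Δh = 0.09918 + 0.202653 + 0.02814 + 0.05046 = 0.380433 m

380 mm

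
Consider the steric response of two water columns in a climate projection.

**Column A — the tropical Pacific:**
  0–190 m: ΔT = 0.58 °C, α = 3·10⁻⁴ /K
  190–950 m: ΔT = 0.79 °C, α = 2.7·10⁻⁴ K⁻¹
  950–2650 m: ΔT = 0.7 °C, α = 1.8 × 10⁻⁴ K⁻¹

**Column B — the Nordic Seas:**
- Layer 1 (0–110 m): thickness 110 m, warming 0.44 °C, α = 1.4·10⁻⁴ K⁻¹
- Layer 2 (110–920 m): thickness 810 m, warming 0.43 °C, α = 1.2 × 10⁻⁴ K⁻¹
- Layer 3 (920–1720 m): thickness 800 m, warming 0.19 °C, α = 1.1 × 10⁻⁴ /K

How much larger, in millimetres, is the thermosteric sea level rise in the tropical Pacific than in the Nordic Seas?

344 mm larger

A 0–190 m: 3×10⁻⁴ × 0.58 × 190 = 0.03306 m
A Layer 2: 0.79 × 2.7×10⁻⁴ × 760 = 0.162108 m
A Layer 3: 1700 × 1.8×10⁻⁴ × 0.7 = 0.21420 m
A total: 0.409368 m
B 110 × 0.44 × 1.4×10⁻⁴ = 0.006776 m
B Layer 2: 810 × 1.2×10⁻⁴ × 0.43 = 0.041796 m
B Layer 3: 800 × 0.19 × 1.1×10⁻⁴ = 0.01672 m
B total: 0.065292 m
Difference: 0.409368 − 0.065292 = 0.344076 m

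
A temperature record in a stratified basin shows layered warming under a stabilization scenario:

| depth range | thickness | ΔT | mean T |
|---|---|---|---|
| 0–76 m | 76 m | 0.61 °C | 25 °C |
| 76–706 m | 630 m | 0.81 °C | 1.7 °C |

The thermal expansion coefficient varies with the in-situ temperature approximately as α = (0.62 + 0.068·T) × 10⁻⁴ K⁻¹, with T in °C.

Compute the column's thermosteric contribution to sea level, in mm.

48 mm

Layer 1: α = (0.62 + 0.068×25)×10⁻⁴ = 2.32×10⁻⁴ K⁻¹
Layer 2: α = (0.62 + 0.068×1.7)×10⁻⁴ = 0.7356×10⁻⁴ K⁻¹
2.32×10⁻⁴ × 0.61 × 76 = 0.01075552 m
0.81 × 0.7356×10⁻⁴ × 630 = 0.037537668 m
Δh = 0.01075552 + 0.037537668 = 0.048293188 m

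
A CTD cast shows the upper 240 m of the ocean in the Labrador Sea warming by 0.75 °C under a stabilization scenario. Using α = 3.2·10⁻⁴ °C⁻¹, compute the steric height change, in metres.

Δh = αΔT·H = 3.2×10⁻⁴ × 0.75 × 240 = 0.05760 m

0.058 m of thermosteric rise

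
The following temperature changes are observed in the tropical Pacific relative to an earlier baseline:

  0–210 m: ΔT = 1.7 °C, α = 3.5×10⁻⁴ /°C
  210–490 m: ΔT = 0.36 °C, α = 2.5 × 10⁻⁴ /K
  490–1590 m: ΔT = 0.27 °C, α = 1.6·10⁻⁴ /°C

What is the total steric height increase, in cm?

about 20 cm

0–210 m: 3.5×10⁻⁴ × 210 × 1.7 = 0.12495 m
2.5×10⁻⁴ × 280 × 0.36 = 0.02520 m
0.27 × 1.6×10⁻⁴ × 1100 = 0.04752 m
Δh = 0.12495 + 0.02520 + 0.04752 = 0.19767 m ≈ 20 cm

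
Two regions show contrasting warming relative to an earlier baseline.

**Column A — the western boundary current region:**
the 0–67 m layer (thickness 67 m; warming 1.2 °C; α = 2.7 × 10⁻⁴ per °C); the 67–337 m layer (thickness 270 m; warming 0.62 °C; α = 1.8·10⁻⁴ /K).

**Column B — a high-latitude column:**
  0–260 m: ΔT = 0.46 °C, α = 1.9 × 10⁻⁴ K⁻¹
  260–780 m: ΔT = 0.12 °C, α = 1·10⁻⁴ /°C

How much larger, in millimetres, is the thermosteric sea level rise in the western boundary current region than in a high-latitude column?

A Layer 1: 1.2 × 67 × 2.7×10⁻⁴ = 0.021708 m
A 67–337 m: 0.62 × 270 × 1.8×10⁻⁴ = 0.030132 m
A total: 0.05184 m
B 0–260 m: 260 × 0.46 × 1.9×10⁻⁴ = 0.022724 m
B 0.12 × 520 × 1×10⁻⁴ = 0.00624 m
B total: 0.028964 m
Difference: 0.05184 − 0.028964 = 0.022876 m

Δh_A − Δh_B ≈ 22.9 mm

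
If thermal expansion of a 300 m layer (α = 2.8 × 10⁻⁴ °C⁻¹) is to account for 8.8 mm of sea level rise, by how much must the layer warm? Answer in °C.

ΔT = Δh/(αH) = 0.0088 / (2.8×10⁻⁴ × 300) ≈ 0.1048 °C

about 0.105 °C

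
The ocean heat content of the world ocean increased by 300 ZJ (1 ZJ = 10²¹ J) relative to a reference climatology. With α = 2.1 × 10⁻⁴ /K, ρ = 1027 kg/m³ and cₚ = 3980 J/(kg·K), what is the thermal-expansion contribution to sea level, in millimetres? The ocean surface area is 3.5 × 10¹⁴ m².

44.0 mm

Per unit area: Q = 300×10²¹ / (3.5×10¹⁴) ≈ 8.571×10⁸ J/m²
Δh = αQ/(ρcₚ) = 2.1×10⁻⁴ × 8.571×10⁸ / (1027 × 3980) ≈ 0.044035 m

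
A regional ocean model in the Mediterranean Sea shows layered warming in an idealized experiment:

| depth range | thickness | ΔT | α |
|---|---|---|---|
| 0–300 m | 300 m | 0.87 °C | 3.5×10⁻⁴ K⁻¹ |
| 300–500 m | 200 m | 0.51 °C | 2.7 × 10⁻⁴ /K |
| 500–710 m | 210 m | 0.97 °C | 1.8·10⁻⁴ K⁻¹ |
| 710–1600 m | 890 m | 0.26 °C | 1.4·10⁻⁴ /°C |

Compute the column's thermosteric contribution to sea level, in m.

3.5×10⁻⁴ × 300 × 0.87 = 0.09135 m
300–500 m: 200 × 2.7×10⁻⁴ × 0.51 = 0.02754 m
500–710 m: 1.8×10⁻⁴ × 210 × 0.97 = 0.036666 m
1.4×10⁻⁴ × 0.26 × 890 = 0.032396 m
Δh = 0.09135 + 0.02754 + 0.036666 + 0.032396 = 0.187952 m

0.188 m of thermosteric rise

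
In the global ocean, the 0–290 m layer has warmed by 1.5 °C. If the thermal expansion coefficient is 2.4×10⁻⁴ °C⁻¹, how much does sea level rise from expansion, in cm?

Δh = 10.4 cm

Δh = αΔT·H = 2.4×10⁻⁴ × 1.5 × 290 = 0.10440 m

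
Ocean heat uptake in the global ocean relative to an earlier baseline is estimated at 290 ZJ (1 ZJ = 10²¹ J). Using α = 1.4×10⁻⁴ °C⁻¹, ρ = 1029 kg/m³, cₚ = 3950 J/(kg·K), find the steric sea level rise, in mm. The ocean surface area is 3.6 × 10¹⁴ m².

Per unit area: Q = 290×10²¹ / (3.6×10¹⁴) ≈ 8.056×10⁸ J/m²
Δh = αQ/(ρcₚ) = 1.4×10⁻⁴ × 8.056×10⁸ / (1029 × 3950) ≈ 0.027748 m

Δh = 28 mm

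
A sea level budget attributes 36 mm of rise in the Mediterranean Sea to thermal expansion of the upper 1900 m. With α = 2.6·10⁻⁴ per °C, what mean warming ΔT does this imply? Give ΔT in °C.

ΔT ≈ 0.073 °C

ΔT = Δh/(αH) = 0.036 / (2.6×10⁻⁴ × 1900) ≈ 0.07287 °C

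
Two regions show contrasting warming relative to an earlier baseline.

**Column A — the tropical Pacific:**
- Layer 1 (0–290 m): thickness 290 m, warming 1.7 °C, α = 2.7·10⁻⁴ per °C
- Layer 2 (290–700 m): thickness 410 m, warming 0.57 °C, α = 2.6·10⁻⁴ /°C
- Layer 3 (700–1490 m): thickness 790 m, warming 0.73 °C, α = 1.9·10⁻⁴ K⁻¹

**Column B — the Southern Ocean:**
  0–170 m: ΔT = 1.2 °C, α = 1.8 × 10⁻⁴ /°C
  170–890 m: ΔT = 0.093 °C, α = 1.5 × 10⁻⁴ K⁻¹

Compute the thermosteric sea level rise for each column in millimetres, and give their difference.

A 2.7×10⁻⁴ × 1.7 × 290 = 0.13311 m
A 2.6×10⁻⁴ × 0.57 × 410 = 0.060762 m
A 1.9×10⁻⁴ × 790 × 0.73 = 0.109573 m
A total: 0.303445 m
B 170 × 1.8×10⁻⁴ × 1.2 = 0.03672 m
B Layer 2: 1.5×10⁻⁴ × 0.093 × 720 = 0.010044 m
B total: 0.046764 m
Difference: 0.303445 − 0.046764 = 0.256681 m

Δh_A ≈ 300 mm, Δh_B ≈ 47 mm; difference ≈ 260 mm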